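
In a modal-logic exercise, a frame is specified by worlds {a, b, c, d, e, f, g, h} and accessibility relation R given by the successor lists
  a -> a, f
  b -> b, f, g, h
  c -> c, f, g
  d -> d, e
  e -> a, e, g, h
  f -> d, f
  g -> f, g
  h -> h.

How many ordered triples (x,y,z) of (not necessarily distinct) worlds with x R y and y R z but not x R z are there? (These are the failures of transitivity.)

Enumerating: (a,f,d), (b,f,d), (c,f,d), (d,e,a), (d,e,g), (d,e,h), (e,a,f), (e,g,f), (f,d,e), (g,f,d).

10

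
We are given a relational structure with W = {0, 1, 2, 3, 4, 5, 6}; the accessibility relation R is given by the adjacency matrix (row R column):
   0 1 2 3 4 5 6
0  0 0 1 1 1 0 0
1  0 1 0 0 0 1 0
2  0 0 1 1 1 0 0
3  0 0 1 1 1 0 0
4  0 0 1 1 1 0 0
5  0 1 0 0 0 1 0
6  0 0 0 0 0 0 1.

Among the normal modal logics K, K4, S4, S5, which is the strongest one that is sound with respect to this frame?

Transitive (axiom 4): yes — every two-step R-path is closed by a direct edge.
Reflexive (axiom T): no — 0 is not related to itself.
Euclidean (axiom 5): yes — any two successors of a common world are R-related.
So F validates K, K4; S4 would additionally require R to be reflexive. The strongest is K4.

K4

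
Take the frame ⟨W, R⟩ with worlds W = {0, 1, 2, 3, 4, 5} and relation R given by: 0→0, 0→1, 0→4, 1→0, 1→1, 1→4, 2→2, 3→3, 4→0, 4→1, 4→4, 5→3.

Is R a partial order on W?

No

Reflexive: no — 5 is not related to itself.
Transitive: yes — every two-step R-path is closed by a direct edge.
Antisymmetric: no — 0 R 1 and 1 R 0 with 0 ≠ 1.
So R is not a partial order.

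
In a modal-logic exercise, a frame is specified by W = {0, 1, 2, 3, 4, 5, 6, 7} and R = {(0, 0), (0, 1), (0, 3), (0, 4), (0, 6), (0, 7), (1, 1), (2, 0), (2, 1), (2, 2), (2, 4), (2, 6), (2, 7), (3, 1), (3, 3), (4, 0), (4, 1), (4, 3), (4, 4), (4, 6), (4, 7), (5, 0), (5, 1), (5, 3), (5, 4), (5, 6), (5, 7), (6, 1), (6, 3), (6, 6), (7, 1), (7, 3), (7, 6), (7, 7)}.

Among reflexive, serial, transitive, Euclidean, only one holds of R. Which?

Reflexive: no — 5 is not related to itself.
Serial: yes — every world has a successor (e.g. 0 R 0).
Transitive: no — 2 R 0 and 0 R 3, but not 2 R 3.
Euclidean: no — 0 R 1 and 0 R 3, but not 1 R 3.
Only serial holds.

serial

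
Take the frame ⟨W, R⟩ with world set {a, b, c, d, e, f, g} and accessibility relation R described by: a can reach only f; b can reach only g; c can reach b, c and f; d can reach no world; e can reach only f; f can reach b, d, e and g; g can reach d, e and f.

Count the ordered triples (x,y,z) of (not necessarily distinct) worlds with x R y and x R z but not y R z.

Enumerating: (a,f,f), (b,g,g), (c,b,b), (c,b,c), (c,b,f), (c,f,c), (c,f,f), (e,f,f), (f,b,b), (f,b,d), (f,b,e), (f,d,b), … and 15 more.
Total: 27.

27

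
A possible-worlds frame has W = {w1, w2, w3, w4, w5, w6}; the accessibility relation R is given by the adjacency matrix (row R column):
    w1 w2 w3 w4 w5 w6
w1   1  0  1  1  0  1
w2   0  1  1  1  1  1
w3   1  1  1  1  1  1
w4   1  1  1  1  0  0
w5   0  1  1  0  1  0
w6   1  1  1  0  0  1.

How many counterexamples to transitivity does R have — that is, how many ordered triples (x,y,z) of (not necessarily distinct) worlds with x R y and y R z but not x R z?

Enumerating: (w1,w3,w2), (w1,w3,w5), (w1,w4,w2), (w1,w6,w2), (w2,w3,w1), (w2,w4,w1), (w2,w6,w1), (w4,w1,w6), (w4,w2,w5), (w4,w2,w6), (w4,w3,w5), (w4,w3,w6), … and 10 more.
Total: 22.

22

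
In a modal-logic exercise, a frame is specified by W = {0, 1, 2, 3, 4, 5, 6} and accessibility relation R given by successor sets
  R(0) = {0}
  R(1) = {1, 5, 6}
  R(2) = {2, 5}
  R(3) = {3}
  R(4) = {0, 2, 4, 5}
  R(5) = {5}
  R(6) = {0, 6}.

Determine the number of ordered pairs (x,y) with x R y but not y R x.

7

Enumerating: (1,5), (1,6), (2,5), (4,0), (4,2), (4,5), (6,0).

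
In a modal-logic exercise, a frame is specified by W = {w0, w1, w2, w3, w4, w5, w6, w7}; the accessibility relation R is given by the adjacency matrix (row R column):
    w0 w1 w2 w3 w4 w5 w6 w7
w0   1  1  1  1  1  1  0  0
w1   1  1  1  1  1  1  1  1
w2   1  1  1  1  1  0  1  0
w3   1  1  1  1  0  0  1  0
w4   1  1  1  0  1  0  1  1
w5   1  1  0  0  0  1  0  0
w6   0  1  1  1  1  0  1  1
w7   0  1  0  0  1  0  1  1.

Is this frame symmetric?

Yes

Symmetric: yes — every pair in R has its reverse in R.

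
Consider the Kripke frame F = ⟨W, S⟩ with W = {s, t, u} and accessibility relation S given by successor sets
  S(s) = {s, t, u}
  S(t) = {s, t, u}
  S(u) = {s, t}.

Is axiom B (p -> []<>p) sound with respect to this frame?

Yes

By correspondence theory, B is valid on a frame iff S is symmetric.
Symmetric: yes — every pair in S has its reverse in S.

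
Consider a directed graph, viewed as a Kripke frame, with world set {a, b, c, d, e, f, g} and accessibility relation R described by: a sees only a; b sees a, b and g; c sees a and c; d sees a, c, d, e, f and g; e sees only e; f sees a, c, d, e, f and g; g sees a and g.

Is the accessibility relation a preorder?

Reflexive: yes — every world is R-related to itself.
Transitive: yes — every two-step R-path is closed by a direct edge.
So R is a preorder.

Yes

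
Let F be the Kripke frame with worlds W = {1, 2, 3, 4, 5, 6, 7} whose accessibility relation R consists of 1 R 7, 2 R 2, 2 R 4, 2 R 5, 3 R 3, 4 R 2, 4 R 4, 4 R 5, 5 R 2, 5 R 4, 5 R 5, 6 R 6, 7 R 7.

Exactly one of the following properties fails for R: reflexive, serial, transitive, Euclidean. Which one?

reflexive

Reflexive: no — 1 is not related to itself.
Serial: yes — every world has a successor (e.g. 1 R 7).
Transitive: yes — every two-step R-path is closed by a direct edge.
Euclidean: yes — any two successors of a common world are R-related.
Only reflexive fails.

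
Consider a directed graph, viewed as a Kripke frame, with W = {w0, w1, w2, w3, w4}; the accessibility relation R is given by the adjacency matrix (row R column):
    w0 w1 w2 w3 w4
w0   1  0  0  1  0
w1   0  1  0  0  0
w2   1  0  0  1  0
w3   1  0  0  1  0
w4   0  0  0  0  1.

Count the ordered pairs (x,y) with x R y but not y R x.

2

Enumerating: (w2,w0), (w2,w3).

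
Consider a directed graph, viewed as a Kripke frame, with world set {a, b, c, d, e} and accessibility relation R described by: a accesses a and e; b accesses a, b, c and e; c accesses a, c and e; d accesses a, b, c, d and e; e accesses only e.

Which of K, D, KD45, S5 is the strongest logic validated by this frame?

D

Serial (axiom D): yes — every world has a successor (e.g. a R a).
Euclidean (axiom 5): no — b R a and b R c, but not a R c.
Transitive (axiom 4): yes — every two-step R-path is closed by a direct edge.
Reflexive (axiom T): yes — every world is R-related to itself.
So F validates K, D; KD45 would additionally require R to be Euclidean. The strongest is D.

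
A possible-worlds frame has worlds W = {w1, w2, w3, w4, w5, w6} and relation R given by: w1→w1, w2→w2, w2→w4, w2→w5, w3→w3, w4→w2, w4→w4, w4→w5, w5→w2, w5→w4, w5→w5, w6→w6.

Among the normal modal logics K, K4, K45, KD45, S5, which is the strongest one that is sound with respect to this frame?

Transitive (axiom 4): yes — every two-step R-path is closed by a direct edge.
Euclidean (axiom 5): yes — any two successors of a common world are R-related.
Serial (axiom D): yes — every world has a successor (e.g. w1 R w1).
Reflexive (axiom T): yes — every world is R-related to itself.
So F validates K, K4, K45, KD45, S5. The strongest is S5.

S5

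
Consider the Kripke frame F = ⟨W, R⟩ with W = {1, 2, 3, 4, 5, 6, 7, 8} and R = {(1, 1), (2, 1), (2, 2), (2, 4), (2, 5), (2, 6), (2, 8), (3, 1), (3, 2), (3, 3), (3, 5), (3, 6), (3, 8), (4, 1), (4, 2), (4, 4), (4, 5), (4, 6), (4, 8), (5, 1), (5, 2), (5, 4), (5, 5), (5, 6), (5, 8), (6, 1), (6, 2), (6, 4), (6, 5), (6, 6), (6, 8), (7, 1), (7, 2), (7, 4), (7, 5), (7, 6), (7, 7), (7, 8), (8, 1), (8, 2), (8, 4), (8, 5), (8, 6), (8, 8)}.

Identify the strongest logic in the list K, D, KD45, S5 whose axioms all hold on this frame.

Serial (axiom D): yes — every world has a successor (e.g. 1 R 1).
Euclidean (axiom 5): no — 2 R 1 and 2 R 4, but not 1 R 4.
Transitive (axiom 4): no — 3 R 2 and 2 R 4, but not 3 R 4.
Reflexive (axiom T): yes — every world is R-related to itself.
So F validates K, D; KD45 would additionally require R to be Euclidean and transitive. The strongest is D.

D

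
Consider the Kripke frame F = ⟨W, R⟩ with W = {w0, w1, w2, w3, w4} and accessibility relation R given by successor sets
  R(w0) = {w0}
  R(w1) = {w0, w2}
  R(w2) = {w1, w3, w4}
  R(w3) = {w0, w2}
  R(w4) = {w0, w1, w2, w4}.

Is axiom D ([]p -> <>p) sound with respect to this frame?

By correspondence theory, D is valid on a frame iff R is serial.
Serial: yes — every world has a successor (e.g. w0 R w0).

Yes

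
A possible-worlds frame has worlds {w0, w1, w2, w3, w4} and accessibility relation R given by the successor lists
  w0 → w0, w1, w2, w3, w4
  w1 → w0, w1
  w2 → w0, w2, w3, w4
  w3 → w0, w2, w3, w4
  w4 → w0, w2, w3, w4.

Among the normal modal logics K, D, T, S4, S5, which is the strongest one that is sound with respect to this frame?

Serial (axiom D): yes — every world has a successor (e.g. w0 R w0).
Reflexive (axiom T): yes — every world is R-related to itself.
Transitive (axiom 4): no — w1 R w0 and w0 R w2, but not w1 R w2.
Euclidean (axiom 5): no — w0 R w1 and w0 R w2, but not w1 R w2.
So F validates K, D, T; S4 would additionally require R to be transitive. The strongest is T.

T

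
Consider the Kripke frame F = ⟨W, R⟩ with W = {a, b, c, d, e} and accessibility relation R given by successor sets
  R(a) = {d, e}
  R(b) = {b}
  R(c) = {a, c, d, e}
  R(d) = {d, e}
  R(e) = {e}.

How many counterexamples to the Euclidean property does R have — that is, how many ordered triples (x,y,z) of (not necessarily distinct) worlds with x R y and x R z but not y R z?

9

Enumerating: (a,e,d), (c,a,a), (c,a,c), (c,d,a), (c,d,c), (c,e,a), (c,e,c), (c,e,d), (d,e,d).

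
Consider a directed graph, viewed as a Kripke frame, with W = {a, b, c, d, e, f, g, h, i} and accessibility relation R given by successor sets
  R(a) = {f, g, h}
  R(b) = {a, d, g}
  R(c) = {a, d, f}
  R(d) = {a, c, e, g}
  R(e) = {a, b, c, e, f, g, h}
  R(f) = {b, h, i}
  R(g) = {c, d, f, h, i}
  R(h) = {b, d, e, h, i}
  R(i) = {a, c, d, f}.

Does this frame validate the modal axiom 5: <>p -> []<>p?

No

By correspondence theory, 5 is valid on a frame iff R is Euclidean.
Euclidean: no — a R f and a R g, but not f R g.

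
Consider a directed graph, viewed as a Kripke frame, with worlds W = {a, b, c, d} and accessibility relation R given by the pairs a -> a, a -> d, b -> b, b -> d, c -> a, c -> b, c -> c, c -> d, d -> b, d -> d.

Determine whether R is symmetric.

No

Symmetric: no — a R d but not d R a.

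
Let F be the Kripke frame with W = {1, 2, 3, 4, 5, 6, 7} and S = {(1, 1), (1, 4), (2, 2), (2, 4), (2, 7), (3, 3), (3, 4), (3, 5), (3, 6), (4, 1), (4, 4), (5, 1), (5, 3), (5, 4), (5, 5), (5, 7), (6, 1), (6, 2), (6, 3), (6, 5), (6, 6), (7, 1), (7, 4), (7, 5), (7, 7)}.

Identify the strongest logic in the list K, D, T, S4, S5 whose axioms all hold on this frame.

Serial (axiom D): yes — every world has a successor (e.g. 1 S 1).
Reflexive (axiom T): yes — every world is S-related to itself.
Transitive (axiom 4): no — 2 S 4 and 4 S 1, but not 2 S 1.
Euclidean (axiom 5): no — 2 S 4 and 2 S 7, but not 4 S 7.
So F validates K, D, T; S4 would additionally require S to be transitive. The strongest is T.

T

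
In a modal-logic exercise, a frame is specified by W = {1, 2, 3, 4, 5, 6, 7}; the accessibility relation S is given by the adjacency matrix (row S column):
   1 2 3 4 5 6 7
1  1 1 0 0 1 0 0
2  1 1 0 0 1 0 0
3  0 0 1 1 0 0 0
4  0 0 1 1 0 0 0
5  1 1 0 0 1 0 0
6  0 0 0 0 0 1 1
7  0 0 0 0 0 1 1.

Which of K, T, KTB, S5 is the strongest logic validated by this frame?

Reflexive (axiom T): yes — every world is S-related to itself.
Symmetric (axiom B): yes — every pair in S has its reverse in S.
Euclidean (axiom 5): yes — any two successors of a common world are S-related.
So F validates K, T, KTB, S5. The strongest is S5.

S5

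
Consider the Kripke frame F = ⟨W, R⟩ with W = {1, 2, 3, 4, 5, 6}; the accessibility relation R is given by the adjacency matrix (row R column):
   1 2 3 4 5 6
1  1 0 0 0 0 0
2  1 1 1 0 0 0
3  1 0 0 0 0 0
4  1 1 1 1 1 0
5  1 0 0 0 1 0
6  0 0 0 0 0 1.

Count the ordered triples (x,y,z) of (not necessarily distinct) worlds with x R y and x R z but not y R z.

Enumerating: (2,1,2), (2,1,3), (2,3,2), (2,3,3), (4,1,2), (4,1,3), (4,1,4), (4,1,5), (4,2,4), (4,2,5), (4,3,2), (4,3,3), (4,3,4), (4,3,5), (4,5,2), (4,5,3), (4,5,4), (5,1,5).

18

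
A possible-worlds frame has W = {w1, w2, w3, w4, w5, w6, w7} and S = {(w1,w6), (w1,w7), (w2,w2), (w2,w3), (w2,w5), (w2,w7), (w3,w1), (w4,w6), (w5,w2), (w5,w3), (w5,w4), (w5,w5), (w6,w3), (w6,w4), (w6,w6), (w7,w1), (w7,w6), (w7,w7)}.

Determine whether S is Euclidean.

No

Euclidean: no — w1 S w6 and w1 S w7, but not w6 S w7.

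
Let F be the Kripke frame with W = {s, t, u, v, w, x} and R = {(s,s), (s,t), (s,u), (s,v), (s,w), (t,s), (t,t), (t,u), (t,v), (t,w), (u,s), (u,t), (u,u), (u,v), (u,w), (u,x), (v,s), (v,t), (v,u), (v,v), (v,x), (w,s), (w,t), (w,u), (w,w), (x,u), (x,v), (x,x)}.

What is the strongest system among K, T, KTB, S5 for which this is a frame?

Reflexive (axiom T): yes — every world is R-related to itself.
Symmetric (axiom B): yes — every pair in R has its reverse in R.
Euclidean (axiom 5): no — s R v and s R w, but not v R w.
So F validates K, T, KTB; S5 would additionally require R to be Euclidean. The strongest is KTB.

KTB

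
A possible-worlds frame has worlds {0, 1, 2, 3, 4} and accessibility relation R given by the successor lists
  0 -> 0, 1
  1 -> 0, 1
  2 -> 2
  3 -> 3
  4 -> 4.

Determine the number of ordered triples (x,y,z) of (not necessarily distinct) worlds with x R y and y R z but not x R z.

R is transitive; there are no such tuples.

0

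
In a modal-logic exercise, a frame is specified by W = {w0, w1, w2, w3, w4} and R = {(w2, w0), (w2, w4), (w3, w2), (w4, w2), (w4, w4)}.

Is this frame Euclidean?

Euclidean: no — w2 R w0 and w2 R w4, but not w0 R w4.

No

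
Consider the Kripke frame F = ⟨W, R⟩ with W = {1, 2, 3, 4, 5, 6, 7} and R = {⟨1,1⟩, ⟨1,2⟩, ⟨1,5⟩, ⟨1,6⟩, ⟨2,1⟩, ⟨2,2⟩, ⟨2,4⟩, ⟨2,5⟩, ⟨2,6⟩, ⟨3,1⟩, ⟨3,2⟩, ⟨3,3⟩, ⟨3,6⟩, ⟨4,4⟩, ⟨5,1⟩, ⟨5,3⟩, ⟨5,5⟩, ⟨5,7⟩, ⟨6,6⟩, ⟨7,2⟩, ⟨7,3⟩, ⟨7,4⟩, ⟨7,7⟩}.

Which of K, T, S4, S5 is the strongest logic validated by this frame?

Reflexive (axiom T): yes — every world is R-related to itself.
Transitive (axiom 4): no — 1 R 2 and 2 R 4, but not 1 R 4.
Euclidean (axiom 5): no — 1 R 5 and 1 R 2, but not 5 R 2.
So F validates K, T; S4 would additionally require R to be transitive. The strongest is T.

T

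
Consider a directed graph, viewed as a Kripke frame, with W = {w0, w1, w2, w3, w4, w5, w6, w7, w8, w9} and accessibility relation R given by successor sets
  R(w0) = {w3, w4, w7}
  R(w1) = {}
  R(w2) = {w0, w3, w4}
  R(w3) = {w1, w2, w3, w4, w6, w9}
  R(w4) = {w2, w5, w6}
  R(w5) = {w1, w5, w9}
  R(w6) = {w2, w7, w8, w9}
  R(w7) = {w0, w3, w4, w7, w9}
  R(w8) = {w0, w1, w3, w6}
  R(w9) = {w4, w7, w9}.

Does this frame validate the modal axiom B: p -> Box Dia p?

Axiom B corresponds to the accessibility relation being symmetric.
Symmetric: no — w0 R w3 but not w3 R w0.

No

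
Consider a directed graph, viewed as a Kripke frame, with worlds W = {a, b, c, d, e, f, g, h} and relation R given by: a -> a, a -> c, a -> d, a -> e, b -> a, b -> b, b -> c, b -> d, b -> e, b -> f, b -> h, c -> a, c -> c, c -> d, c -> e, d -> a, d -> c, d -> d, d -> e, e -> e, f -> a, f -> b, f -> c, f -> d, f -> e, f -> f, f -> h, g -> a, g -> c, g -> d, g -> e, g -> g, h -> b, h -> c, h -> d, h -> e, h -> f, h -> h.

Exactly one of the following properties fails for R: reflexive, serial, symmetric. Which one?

Reflexive: yes — every world is R-related to itself.
Serial: yes — every world has a successor (e.g. a R a).
Symmetric: no — a R e but not e R a.
Only symmetric fails.

symmetric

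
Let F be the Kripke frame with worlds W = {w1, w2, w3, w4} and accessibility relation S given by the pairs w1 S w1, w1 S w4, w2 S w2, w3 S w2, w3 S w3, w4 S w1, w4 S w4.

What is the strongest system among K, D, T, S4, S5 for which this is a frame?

S4

Serial (axiom D): yes — every world has a successor (e.g. w1 S w1).
Reflexive (axiom T): yes — every world is S-related to itself.
Transitive (axiom 4): yes — every two-step S-path is closed by a direct edge.
Euclidean (axiom 5): no — w3 S w2 and w3 S w3, but not w2 S w3.
So F validates K, D, T, S4; S5 would additionally require S to be Euclidean. The strongest is S4.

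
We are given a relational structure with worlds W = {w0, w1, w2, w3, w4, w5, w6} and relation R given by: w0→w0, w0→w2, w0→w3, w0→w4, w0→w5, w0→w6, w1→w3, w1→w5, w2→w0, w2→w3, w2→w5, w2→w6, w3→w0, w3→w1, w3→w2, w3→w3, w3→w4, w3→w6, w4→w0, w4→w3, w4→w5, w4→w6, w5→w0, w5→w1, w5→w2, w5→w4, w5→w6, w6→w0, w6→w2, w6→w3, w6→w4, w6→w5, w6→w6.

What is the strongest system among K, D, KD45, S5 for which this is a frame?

D

Serial (axiom D): yes — every world has a successor (e.g. w0 R w0).
Euclidean (axiom 5): no — w0 R w2 and w0 R w4, but not w2 R w4.
Transitive (axiom 4): no — w0 R w3 and w3 R w1, but not w0 R w1.
Reflexive (axiom T): no — w1 is not related to itself.
So F validates K, D; KD45 would additionally require R to be Euclidean and transitive. The strongest is D.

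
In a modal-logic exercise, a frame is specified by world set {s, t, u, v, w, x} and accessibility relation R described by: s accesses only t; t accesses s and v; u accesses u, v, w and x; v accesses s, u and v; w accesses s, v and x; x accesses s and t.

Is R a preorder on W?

No

Reflexive: no — s is not related to itself.
Transitive: no — s R t and t R v, but not s R v.
So R is not a preorder.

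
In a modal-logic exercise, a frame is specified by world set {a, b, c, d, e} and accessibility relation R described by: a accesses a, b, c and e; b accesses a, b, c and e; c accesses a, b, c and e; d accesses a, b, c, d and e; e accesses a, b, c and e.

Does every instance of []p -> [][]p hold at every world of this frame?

Yes

Axiom 4 corresponds to the accessibility relation being transitive.
Transitive: yes — every two-step R-path is closed by a direct edge.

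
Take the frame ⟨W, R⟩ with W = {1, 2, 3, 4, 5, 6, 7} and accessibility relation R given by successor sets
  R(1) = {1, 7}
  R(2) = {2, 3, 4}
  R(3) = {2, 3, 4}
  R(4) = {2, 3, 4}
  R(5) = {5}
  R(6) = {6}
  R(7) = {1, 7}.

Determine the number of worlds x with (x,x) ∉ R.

R is reflexive; there are no such worlds.

0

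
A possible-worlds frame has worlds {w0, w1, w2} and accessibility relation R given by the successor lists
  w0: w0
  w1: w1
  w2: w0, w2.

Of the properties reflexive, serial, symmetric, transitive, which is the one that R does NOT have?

Reflexive: yes — every world is R-related to itself.
Serial: yes — every world has a successor (e.g. w0 R w0).
Symmetric: no — w2 R w0 but not w0 R w2.
Transitive: yes — every two-step R-path is closed by a direct edge.
Only symmetric fails.

symmetric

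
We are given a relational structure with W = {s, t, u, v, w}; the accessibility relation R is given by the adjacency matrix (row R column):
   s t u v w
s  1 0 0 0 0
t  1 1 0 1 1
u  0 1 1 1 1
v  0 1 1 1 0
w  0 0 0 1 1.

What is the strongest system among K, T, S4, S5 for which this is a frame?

T

Reflexive (axiom T): yes — every world is R-related to itself.
Transitive (axiom 4): no — t R v and v R u, but not t R u.
Euclidean (axiom 5): no — t R s and t R v, but not s R v.
So F validates K, T; S4 would additionally require R to be transitive. The strongest is T.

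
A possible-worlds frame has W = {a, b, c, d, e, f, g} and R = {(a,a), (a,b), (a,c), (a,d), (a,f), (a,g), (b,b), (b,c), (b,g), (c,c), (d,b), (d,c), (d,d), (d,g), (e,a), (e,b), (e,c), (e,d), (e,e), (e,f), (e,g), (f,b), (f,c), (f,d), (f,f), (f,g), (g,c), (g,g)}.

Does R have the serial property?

Serial: yes — every world has a successor (e.g. a R a).

Yes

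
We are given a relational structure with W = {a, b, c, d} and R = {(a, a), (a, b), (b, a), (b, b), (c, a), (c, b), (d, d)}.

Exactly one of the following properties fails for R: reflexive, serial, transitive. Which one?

reflexive

Reflexive: no — c is not related to itself.
Serial: yes — every world has a successor (e.g. a R a).
Transitive: yes — every two-step R-path is closed by a direct edge.
Only reflexive fails.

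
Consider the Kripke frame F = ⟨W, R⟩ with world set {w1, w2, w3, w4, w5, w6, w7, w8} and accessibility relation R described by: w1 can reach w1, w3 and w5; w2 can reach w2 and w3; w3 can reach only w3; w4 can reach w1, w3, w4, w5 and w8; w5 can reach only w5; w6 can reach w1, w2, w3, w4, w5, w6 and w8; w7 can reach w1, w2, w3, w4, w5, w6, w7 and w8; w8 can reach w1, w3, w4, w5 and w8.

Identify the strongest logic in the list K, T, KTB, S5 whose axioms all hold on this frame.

Reflexive (axiom T): yes — every world is R-related to itself.
Symmetric (axiom B): no — w1 R w3 but not w3 R w1.
Euclidean (axiom 5): no — w1 R w3 and w1 R w5, but not w3 R w5.
So F validates K, T; KTB would additionally require R to be symmetric. The strongest is T.

T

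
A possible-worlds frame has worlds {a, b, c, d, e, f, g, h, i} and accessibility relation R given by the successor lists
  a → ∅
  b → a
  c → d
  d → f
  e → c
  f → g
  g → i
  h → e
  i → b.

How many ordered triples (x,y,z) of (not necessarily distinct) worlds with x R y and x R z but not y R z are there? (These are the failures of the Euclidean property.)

8

Enumerating: (b,a,a), (c,d,d), (d,f,f), (e,c,c), (f,g,g), (g,i,i), (h,e,e), (i,b,b).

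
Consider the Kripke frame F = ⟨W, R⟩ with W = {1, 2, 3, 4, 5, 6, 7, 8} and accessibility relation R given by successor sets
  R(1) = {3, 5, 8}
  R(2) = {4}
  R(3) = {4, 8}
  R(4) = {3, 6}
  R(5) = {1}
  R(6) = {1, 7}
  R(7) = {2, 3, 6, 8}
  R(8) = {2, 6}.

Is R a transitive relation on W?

Transitive: no — 1 R 3 and 3 R 4, but not 1 R 4.

No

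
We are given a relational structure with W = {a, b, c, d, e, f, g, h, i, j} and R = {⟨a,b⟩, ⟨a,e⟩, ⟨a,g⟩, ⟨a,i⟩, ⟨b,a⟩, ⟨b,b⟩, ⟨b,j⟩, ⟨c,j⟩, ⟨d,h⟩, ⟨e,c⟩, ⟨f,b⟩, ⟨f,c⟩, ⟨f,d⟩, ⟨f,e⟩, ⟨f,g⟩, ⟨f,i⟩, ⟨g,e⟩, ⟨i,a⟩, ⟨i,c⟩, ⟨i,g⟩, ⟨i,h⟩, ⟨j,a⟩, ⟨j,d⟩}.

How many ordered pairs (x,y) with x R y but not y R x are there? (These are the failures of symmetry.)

Enumerating: (a,e), (a,g), (b,j), (c,j), (d,h), (e,c), (f,b), (f,c), (f,d), (f,e), (f,g), (f,i), (g,e), (i,c), (i,g), (i,h), (j,a), (j,d).

18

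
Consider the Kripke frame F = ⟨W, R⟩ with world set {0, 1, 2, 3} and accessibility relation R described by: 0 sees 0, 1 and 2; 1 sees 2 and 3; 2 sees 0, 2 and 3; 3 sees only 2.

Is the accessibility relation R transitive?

Transitive: no — 0 R 1 and 1 R 3, but not 0 R 3.

No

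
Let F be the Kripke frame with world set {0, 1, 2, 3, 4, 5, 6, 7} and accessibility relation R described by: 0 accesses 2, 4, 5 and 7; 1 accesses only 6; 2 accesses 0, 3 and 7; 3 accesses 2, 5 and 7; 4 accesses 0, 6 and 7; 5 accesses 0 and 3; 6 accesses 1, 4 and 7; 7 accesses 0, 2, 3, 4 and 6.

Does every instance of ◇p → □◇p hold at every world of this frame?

No

The schema 5 characterises exactly the Euclidean frames.
Euclidean: no — 0 R 2 and 0 R 4, but not 2 R 4.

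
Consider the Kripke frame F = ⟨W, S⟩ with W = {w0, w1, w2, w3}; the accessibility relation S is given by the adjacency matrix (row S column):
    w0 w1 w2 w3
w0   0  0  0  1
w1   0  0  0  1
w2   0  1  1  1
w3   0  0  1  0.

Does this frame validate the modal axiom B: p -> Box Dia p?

No

Axiom B corresponds to the accessibility relation being symmetric.
Symmetric: no — w0 S w3 but not w3 S w0.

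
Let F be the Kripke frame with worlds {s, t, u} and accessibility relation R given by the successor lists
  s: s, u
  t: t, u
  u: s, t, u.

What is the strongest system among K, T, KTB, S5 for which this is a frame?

Reflexive (axiom T): yes — every world is R-related to itself.
Symmetric (axiom B): yes — every pair in R has its reverse in R.
Euclidean (axiom 5): no — u R s and u R t, but not s R t.
So F validates K, T, KTB; S5 would additionally require R to be Euclidean. The strongest is KTB.

KTB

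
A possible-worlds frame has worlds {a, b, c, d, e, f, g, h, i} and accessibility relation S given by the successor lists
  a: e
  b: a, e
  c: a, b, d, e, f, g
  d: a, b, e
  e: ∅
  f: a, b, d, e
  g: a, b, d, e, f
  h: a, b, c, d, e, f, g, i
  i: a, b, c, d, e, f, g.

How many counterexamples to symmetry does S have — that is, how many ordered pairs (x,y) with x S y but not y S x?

36

Enumerating: (a,e), (b,a), (b,e), (c,a), (c,b), (c,d), (c,e), (c,f), (c,g), (d,a), (d,b), (d,e), … and 24 more.
Total: 36.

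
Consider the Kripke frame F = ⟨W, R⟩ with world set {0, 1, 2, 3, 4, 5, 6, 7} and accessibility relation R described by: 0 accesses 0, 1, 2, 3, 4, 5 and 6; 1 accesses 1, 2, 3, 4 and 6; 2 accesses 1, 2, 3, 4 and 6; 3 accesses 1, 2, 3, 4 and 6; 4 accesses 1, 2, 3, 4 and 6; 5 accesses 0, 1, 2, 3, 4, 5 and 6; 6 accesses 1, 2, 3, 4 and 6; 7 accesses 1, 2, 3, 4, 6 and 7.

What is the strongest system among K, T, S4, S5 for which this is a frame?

S4

Reflexive (axiom T): yes — every world is R-related to itself.
Transitive (axiom 4): yes — every two-step R-path is closed by a direct edge.
Euclidean (axiom 5): no — 0 R 1 and 0 R 5, but not 1 R 5.
So F validates K, T, S4; S5 would additionally require R to be Euclidean. The strongest is S4.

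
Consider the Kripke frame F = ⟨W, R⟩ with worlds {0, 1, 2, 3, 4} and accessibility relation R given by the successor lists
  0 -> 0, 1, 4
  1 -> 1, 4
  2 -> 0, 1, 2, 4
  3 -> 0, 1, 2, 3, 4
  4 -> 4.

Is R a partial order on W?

Reflexive: yes — every world is R-related to itself.
Transitive: yes — every two-step R-path is closed by a direct edge.
Antisymmetric: yes — no distinct pair is related both ways.
So R is a partial order.

Yes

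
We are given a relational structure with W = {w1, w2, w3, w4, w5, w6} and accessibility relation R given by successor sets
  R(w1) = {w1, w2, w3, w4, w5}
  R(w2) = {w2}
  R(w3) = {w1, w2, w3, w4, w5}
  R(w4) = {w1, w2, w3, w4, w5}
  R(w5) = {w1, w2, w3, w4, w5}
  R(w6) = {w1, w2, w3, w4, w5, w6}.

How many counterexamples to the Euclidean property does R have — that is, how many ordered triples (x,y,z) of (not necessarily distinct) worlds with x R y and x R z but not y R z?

Enumerating: (w1,w2,w1), (w1,w2,w3), (w1,w2,w4), (w1,w2,w5), (w3,w2,w1), (w3,w2,w3), (w3,w2,w4), (w3,w2,w5), (w4,w2,w1), (w4,w2,w3), (w4,w2,w4), (w4,w2,w5), … and 13 more.
Total: 25.

25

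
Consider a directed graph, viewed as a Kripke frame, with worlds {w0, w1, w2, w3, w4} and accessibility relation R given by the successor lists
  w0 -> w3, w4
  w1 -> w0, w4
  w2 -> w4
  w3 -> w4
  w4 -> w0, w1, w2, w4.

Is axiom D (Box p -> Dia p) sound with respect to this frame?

The schema D characterises exactly the serial frames.
Serial: yes — every world has a successor (e.g. w0 R w3).

Yes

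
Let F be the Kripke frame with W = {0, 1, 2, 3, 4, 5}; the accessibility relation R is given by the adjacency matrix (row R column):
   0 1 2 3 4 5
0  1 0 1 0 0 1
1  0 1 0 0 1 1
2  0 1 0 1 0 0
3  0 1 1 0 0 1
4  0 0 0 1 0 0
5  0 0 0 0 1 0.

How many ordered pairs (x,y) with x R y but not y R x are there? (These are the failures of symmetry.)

9

Enumerating: (0,2), (0,5), (1,4), (1,5), (2,1), (3,1), (3,5), (4,3), (5,4).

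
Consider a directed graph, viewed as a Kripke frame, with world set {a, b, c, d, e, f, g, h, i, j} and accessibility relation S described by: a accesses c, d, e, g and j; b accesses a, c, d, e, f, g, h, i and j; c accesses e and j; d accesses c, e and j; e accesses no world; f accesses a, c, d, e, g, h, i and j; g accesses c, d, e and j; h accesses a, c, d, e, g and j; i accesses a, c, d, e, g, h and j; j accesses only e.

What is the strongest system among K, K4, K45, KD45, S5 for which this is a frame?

Transitive (axiom 4): yes — every two-step S-path is closed by a direct edge.
Euclidean (axiom 5): no — a S c and a S d, but not c S d.
Serial (axiom D): no — e has no S-successor.
Reflexive (axiom T): no — a is not related to itself.
So F validates K, K4; K45 would additionally require S to be Euclidean. The strongest is K4.

K4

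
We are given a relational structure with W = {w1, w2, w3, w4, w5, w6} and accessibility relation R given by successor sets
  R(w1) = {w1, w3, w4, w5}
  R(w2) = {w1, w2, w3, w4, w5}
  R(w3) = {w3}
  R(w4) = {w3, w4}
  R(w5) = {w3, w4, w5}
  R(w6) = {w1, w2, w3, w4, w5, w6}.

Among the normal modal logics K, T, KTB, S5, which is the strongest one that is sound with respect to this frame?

T

Reflexive (axiom T): yes — every world is R-related to itself.
Symmetric (axiom B): no — w1 R w3 but not w3 R w1.
Euclidean (axiom 5): no — w1 R w3 and w1 R w4, but not w3 R w4.
So F validates K, T; KTB would additionally require R to be symmetric. The strongest is T.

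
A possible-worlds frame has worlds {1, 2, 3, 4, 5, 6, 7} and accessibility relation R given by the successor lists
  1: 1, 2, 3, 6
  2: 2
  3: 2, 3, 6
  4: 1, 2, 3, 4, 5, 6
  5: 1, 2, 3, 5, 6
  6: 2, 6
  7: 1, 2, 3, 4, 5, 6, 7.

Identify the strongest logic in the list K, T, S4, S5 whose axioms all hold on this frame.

S4

Reflexive (axiom T): yes — every world is R-related to itself.
Transitive (axiom 4): yes — every two-step R-path is closed by a direct edge.
Euclidean (axiom 5): no — 1 R 2 and 1 R 3, but not 2 R 3.
So F validates K, T, S4; S5 would additionally require R to be Euclidean. The strongest is S4.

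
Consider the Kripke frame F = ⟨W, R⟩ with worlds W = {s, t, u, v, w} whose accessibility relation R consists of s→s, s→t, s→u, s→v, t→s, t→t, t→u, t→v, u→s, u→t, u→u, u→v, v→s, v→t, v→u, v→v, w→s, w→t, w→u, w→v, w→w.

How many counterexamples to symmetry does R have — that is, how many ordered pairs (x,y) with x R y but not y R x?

Enumerating: (w,s), (w,t), (w,u), (w,v).

4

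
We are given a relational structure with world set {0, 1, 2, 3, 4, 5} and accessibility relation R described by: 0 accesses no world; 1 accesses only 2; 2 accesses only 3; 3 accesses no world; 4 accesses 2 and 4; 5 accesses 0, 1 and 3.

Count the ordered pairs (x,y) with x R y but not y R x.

6

Enumerating: (1,2), (2,3), (4,2), (5,0), (5,1), (5,3).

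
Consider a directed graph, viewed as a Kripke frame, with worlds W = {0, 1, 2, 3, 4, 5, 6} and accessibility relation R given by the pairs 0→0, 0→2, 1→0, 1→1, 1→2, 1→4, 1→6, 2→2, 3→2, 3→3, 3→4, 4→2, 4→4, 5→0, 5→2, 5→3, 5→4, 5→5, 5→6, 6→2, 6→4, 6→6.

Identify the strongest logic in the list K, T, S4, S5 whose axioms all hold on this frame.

S4

Reflexive (axiom T): yes — every world is R-related to itself.
Transitive (axiom 4): yes — every two-step R-path is closed by a direct edge.
Euclidean (axiom 5): no — 1 R 0 and 1 R 4, but not 0 R 4.
So F validates K, T, S4; S5 would additionally require R to be Euclidean. The strongest is S4.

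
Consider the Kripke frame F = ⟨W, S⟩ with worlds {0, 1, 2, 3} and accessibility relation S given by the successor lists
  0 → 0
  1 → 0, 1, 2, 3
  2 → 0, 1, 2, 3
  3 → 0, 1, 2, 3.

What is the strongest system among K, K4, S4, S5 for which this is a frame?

S4

Transitive (axiom 4): yes — every two-step S-path is closed by a direct edge.
Reflexive (axiom T): yes — every world is S-related to itself.
Euclidean (axiom 5): no — 1 S 0 and 1 S 2, but not 0 S 2.
So F validates K, K4, S4; S5 would additionally require S to be Euclidean. The strongest is S4.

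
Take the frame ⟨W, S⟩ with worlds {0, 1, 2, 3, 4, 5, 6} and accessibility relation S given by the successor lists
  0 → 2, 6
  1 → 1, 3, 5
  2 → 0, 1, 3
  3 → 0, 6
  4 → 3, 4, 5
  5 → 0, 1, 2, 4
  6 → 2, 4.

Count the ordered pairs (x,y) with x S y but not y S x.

11

Enumerating: (0,6), (1,3), (2,1), (2,3), (3,0), (3,6), (4,3), (5,0), (5,2), (6,2), (6,4).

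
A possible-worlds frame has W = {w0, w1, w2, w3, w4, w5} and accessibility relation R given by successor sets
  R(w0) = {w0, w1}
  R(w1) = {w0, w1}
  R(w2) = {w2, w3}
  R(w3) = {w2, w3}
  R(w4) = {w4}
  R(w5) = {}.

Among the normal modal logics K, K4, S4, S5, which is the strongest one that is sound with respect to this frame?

Transitive (axiom 4): yes — every two-step R-path is closed by a direct edge.
Reflexive (axiom T): no — w5 is not related to itself.
Euclidean (axiom 5): yes — any two successors of a common world are R-related.
So F validates K, K4; S4 would additionally require R to be reflexive. The strongest is K4.

K4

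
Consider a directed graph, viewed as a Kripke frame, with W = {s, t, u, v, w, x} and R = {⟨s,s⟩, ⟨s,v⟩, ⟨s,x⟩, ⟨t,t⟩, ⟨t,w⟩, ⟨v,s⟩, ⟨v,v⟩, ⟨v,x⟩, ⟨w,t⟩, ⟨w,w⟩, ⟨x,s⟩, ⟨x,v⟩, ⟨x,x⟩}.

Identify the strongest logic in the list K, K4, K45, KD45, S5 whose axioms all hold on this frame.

Transitive (axiom 4): yes — every two-step R-path is closed by a direct edge.
Euclidean (axiom 5): yes — any two successors of a common world are R-related.
Serial (axiom D): no — u has no R-successor.
Reflexive (axiom T): no — u is not related to itself.
So F validates K, K4, K45; KD45 would additionally require R to be serial. The strongest is K45.

K45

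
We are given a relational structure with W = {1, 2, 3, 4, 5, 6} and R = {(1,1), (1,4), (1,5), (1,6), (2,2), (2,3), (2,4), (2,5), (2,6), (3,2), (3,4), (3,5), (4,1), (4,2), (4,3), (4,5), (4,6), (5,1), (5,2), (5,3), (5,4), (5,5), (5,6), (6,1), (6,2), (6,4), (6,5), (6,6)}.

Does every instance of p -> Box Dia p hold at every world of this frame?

Yes

Axiom B corresponds to the accessibility relation being symmetric.
Symmetric: yes — every pair in R has its reverse in R.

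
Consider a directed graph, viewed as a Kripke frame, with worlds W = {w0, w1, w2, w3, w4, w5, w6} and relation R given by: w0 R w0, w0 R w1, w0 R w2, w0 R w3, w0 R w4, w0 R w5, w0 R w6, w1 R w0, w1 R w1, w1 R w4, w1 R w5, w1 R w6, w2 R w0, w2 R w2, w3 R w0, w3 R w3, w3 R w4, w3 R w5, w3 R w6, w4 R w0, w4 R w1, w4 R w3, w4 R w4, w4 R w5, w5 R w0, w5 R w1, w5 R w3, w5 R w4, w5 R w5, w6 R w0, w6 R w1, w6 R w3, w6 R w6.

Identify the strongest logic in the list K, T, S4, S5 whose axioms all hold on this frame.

Reflexive (axiom T): yes — every world is R-related to itself.
Transitive (axiom 4): no — w1 R w0 and w0 R w2, but not w1 R w2.
Euclidean (axiom 5): no — w0 R w1 and w0 R w2, but not w1 R w2.
So F validates K, T; S4 would additionally require R to be transitive. The strongest is T.

T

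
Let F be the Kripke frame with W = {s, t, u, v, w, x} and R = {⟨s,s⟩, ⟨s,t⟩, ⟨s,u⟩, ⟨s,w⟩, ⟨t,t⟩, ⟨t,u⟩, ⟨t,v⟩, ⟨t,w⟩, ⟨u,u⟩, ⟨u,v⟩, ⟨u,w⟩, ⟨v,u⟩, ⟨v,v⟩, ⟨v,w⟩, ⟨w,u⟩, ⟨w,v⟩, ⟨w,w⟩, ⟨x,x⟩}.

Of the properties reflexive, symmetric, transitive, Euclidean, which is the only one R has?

reflexive

Reflexive: yes — every world is R-related to itself.
Symmetric: no — s R t but not t R s.
Transitive: no — s R t and t R v, but not s R v.
Euclidean: no — s R u and s R t, but not u R t.
Only reflexive holds.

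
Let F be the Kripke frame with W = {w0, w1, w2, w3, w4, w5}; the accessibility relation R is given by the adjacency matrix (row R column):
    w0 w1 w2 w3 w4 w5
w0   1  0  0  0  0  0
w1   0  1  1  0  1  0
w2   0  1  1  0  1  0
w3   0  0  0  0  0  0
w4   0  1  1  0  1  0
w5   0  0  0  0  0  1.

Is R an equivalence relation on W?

No

Reflexive: no — w3 is not related to itself.
Symmetric: yes — every pair in R has its reverse in R.
Transitive: yes — every two-step R-path is closed by a direct edge.
So R is not an equivalence relation.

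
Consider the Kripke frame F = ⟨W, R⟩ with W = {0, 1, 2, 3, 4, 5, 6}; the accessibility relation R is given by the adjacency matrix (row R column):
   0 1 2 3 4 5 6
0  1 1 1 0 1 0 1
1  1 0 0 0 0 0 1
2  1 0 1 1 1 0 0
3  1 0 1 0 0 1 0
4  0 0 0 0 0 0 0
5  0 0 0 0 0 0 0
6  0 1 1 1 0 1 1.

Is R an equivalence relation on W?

Reflexive: no — 1 is not related to itself.
Symmetric: no — 0 R 4 but not 4 R 0.
Transitive: no — 0 R 2 and 2 R 3, but not 0 R 3.
So R is not an equivalence relation.

No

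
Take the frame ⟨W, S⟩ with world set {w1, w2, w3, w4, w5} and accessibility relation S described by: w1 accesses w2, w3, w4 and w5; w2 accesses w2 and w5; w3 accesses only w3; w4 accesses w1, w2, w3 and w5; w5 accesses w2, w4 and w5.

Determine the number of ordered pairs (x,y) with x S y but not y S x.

Enumerating: (w1,w2), (w1,w3), (w1,w5), (w4,w2), (w4,w3).

5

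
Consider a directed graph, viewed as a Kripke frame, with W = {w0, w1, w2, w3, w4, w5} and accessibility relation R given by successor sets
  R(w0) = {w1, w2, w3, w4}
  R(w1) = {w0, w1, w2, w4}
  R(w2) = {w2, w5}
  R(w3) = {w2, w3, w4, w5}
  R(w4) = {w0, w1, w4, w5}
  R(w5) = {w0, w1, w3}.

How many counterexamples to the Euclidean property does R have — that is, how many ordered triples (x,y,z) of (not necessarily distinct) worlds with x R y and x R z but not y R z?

30

Enumerating: (w0,w1,w3), (w0,w2,w1), (w0,w2,w3), (w0,w2,w4), (w0,w3,w1), (w0,w4,w2), (w0,w4,w3), (w1,w0,w0), (w1,w2,w0), (w1,w2,w1), (w1,w2,w4), (w1,w4,w2), … and 18 more.
Total: 30.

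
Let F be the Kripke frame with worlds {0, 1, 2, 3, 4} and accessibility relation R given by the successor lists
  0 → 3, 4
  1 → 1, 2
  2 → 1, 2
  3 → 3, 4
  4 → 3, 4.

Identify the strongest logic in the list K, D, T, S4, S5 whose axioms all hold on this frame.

D

Serial (axiom D): yes — every world has a successor (e.g. 0 R 3).
Reflexive (axiom T): no — 0 is not related to itself.
Transitive (axiom 4): yes — every two-step R-path is closed by a direct edge.
Euclidean (axiom 5): yes — any two successors of a common world are R-related.
So F validates K, D; T would additionally require R to be reflexive. The strongest is D.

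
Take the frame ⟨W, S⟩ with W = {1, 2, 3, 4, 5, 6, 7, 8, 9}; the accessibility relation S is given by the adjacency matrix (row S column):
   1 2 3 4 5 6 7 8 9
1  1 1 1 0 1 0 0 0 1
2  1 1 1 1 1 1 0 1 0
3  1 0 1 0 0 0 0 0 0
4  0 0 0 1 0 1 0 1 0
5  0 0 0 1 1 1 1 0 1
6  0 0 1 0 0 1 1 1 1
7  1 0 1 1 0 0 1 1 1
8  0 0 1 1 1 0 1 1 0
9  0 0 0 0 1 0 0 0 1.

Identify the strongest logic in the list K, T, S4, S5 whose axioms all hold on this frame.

Reflexive (axiom T): yes — every world is S-related to itself.
Transitive (axiom 4): no — 1 S 2 and 2 S 4, but not 1 S 4.
Euclidean (axiom 5): no — 1 S 2 and 1 S 9, but not 2 S 9.
So F validates K, T; S4 would additionally require S to be transitive. The strongest is T.

T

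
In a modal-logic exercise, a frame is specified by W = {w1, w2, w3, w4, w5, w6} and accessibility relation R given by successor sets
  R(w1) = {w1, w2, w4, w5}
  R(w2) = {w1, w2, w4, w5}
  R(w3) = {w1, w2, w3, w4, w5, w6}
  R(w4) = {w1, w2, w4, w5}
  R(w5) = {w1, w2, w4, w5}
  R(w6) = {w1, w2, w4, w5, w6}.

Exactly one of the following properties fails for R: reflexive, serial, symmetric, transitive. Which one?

symmetric

Reflexive: yes — every world is R-related to itself.
Serial: yes — every world has a successor (e.g. w1 R w1).
Symmetric: no — w3 R w1 but not w1 R w3.
Transitive: yes — every two-step R-path is closed by a direct edge.
Only symmetric fails.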